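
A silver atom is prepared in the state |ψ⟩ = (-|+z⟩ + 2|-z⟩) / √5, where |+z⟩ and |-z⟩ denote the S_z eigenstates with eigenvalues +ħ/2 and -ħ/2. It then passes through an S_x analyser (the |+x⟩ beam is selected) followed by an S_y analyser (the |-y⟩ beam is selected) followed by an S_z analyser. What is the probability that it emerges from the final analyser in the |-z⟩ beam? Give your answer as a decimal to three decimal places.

First analyser (S_x): P(|+x⟩) = |⟨+x|ψ⟩|² = 1/10.
After stage 1 the state is |+x⟩; P(|-y⟩) = |⟨-y|+x⟩|² = 1/2.
After stage 2 the state is |-y⟩; P(|-z⟩) = |⟨-z|-y⟩|² = 1/2.
Joint probability = 1/10 × 1/2 × 1/2 = 0.025.

0.025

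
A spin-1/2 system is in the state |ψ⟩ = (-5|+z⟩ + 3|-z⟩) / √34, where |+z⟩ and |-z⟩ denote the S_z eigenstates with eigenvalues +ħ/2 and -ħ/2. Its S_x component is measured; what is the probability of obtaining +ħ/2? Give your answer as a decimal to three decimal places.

0.059

|+x⟩ = (|+z⟩ + |-z⟩)/√2, so ⟨+x|ψ⟩ = (-2) / (√2·√34).
P = |-2|² / 68 = 4/68.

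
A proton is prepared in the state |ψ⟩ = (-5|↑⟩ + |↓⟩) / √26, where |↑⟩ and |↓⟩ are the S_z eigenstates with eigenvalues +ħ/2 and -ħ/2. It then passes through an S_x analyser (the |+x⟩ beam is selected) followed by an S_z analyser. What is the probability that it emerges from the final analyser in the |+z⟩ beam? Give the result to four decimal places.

0.1538

First analyser (S_x): P(|+x⟩) = |⟨+x|ψ⟩|² = 16/52.
After stage 1 the state is |+x⟩; P(|+z⟩) = |⟨+z|+x⟩|² = 1/2.
Joint probability = 16/52 × 1/2 = 0.1538.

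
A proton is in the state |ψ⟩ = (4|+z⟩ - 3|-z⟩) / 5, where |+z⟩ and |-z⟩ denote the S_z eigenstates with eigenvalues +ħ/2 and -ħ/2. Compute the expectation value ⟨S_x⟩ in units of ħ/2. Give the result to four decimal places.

-0.9600

⟨σ_x⟩ = 2 Re(a* b)/(|a|²+|b|²) with a = 4, b = -3.
a* b = -12, so ⟨σ_x⟩ = -24/25.
⟨S_x⟩ = (ħ/2)·⟨σ_x⟩.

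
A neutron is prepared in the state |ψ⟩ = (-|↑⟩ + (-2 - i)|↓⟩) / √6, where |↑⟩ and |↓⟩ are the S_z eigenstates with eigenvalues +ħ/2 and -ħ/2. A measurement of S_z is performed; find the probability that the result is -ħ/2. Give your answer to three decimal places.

0.833

The -ħ/2 outcome corresponds to |↓⟩. Its amplitude in |ψ⟩ is (-2 - i)/√6.
P = |-2 - i|² / 6 = 5/6.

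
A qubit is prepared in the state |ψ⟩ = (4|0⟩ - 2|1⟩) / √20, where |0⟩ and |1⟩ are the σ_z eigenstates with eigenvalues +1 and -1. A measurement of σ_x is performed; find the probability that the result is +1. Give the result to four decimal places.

0.1000

|+x⟩ = (|0⟩ + |1⟩)/√2, so ⟨+x|ψ⟩ = (2) / (√2·√20).
P = |2|² / 40 = 4/40.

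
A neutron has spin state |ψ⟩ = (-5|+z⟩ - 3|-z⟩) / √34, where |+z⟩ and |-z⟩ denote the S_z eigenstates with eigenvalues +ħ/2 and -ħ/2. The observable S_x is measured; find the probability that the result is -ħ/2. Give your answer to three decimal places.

0.059

|-x⟩ = (|+z⟩ - |-z⟩)/√2, so ⟨-x|ψ⟩ = (-2) / (√2·√34).
P = |-2|² / 68 = 4/68.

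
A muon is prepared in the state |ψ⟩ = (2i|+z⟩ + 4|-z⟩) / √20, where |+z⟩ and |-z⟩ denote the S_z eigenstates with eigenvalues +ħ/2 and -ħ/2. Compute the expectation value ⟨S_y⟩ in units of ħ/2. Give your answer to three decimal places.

⟨σ_y⟩ = 2 Im(a* b)/(|a|²+|b|²) with a = 2i, b = 4.
a* b = -8i, so ⟨σ_y⟩ = -16/20.
⟨S_y⟩ = (ħ/2)·⟨σ_y⟩.

-0.800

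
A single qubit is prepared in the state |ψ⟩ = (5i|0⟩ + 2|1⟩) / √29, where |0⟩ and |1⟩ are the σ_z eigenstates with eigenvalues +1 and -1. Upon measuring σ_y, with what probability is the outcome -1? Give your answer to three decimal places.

0.845

|-y⟩ = (|0⟩ - i|1⟩)/√2, so ⟨-y|ψ⟩ = (7i) / (√2·√29).
P = |7i|² / 58 = 49/58.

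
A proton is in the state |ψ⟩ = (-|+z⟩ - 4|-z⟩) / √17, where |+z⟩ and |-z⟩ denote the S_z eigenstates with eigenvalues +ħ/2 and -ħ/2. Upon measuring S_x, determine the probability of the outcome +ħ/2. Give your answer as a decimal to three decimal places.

0.735

|+x⟩ = (|+z⟩ + |-z⟩)/√2, so ⟨+x|ψ⟩ = (-5) / (√2·√17).
P = |-5|² / 34 = 25/34.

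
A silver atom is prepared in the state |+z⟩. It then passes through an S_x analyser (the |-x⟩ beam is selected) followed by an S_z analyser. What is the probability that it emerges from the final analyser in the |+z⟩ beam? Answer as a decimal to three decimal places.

0.250

First analyser (S_x): from |+z⟩, P(|-x⟩) = 1/2.
After stage 1 the state is |-x⟩; P(|+z⟩) = |⟨+z|-x⟩|² = 1/2.
Joint probability = 1/2 × 1/2 = 0.250.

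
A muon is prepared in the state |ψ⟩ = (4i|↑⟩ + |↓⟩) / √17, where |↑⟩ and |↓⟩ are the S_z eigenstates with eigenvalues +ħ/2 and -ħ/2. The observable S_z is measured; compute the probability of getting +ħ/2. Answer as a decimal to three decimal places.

0.941

The +ħ/2 outcome corresponds to |↑⟩. Its amplitude in |ψ⟩ is 4i/√17.
P = |4i|² / 17 = 16/17.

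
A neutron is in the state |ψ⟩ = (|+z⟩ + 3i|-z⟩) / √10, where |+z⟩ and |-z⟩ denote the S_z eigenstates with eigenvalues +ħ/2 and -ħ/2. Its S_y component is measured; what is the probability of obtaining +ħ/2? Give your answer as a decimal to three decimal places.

|+y⟩ = (|+z⟩ + i|-z⟩)/√2, so ⟨+y|ψ⟩ = (4) / (√2·√10).
P = |4|² / 20 = 16/20.

0.800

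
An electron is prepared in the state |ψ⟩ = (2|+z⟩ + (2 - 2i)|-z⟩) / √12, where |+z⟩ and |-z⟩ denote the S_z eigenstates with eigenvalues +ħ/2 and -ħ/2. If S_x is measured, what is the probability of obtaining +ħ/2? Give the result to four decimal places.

0.8333

|+x⟩ = (|+z⟩ + |-z⟩)/√2, so ⟨+x|ψ⟩ = (4 - 2i) / (√2·√12).
P = |4 - 2i|² / 24 = 20/24.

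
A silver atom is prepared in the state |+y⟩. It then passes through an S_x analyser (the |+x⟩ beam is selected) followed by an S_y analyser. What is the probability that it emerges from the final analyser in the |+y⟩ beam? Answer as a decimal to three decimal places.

0.250

First analyser (S_x): from |+y⟩, P(|+x⟩) = 1/2.
After stage 1 the state is |+x⟩; P(|+y⟩) = |⟨+y|+x⟩|² = 1/2.
Joint probability = 1/2 × 1/2 = 0.250.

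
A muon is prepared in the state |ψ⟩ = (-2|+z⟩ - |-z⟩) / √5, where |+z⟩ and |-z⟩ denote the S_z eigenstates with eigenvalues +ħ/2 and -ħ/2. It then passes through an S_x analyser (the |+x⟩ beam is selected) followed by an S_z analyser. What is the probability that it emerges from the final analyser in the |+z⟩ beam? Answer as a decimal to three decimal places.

0.450

First analyser (S_x): P(|+x⟩) = |⟨+x|ψ⟩|² = 9/10.
After stage 1 the state is |+x⟩; P(|+z⟩) = |⟨+z|+x⟩|² = 1/2.
Joint probability = 9/10 × 1/2 = 0.450.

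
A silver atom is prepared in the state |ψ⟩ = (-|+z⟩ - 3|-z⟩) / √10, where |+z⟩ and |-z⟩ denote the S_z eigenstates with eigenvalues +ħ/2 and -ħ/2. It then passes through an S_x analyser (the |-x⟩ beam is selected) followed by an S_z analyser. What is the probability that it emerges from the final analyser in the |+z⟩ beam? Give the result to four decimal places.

0.1000

First analyser (S_x): P(|-x⟩) = |⟨-x|ψ⟩|² = 4/20.
After stage 1 the state is |-x⟩; P(|+z⟩) = |⟨+z|-x⟩|² = 1/2.
Joint probability = 4/20 × 1/2 = 0.1000.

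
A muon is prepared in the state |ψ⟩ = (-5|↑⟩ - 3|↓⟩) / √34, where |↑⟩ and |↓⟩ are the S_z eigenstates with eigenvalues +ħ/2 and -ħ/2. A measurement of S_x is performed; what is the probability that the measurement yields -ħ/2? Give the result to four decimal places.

|-x⟩ = (|↑⟩ - |↓⟩)/√2, so ⟨-x|ψ⟩ = (-2) / (√2·√34).
P = |-2|² / 68 = 4/68.

0.0588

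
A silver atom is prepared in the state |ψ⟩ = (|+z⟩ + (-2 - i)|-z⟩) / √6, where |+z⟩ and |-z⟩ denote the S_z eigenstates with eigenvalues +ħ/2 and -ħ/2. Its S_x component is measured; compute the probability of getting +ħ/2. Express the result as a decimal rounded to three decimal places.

|+x⟩ = (|+z⟩ + |-z⟩)/√2, so ⟨+x|ψ⟩ = (-1 - i) / (√2·√6).
P = |-1 - i|² / 12 = 2/12.

0.167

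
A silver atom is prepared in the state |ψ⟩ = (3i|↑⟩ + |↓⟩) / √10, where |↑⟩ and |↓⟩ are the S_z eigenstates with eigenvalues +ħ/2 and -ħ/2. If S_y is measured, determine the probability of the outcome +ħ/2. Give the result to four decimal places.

0.2000

|+y⟩ = (|↑⟩ + i|↓⟩)/√2, so ⟨+y|ψ⟩ = (2i) / (√2·√10).
P = |2i|² / 20 = 4/20.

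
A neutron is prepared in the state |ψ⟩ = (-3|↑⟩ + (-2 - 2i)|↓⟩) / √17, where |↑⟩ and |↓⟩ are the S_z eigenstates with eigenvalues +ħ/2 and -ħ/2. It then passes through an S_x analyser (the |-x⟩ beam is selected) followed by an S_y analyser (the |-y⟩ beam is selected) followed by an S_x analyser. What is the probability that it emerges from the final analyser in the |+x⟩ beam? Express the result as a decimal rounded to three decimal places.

First analyser (S_x): P(|-x⟩) = |⟨-x|ψ⟩|² = 5/34.
After stage 1 the state is |-x⟩; P(|-y⟩) = |⟨-y|-x⟩|² = 1/2.
After stage 2 the state is |-y⟩; P(|+x⟩) = |⟨+x|-y⟩|² = 1/2.
Joint probability = 5/34 × 1/2 × 1/2 = 0.037.

0.037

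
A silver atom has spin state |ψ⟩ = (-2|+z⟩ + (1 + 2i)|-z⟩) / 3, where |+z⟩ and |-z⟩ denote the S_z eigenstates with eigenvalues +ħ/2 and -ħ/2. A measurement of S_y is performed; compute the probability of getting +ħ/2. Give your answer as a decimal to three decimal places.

0.056

|+y⟩ = (|+z⟩ + i|-z⟩)/√2, so ⟨+y|ψ⟩ = (-i) / (√2·3).
P = |-i|² / 18 = 1/18.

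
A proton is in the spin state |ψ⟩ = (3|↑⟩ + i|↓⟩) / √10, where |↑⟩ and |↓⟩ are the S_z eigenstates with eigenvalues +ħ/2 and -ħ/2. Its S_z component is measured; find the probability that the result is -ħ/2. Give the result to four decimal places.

The -ħ/2 outcome corresponds to |↓⟩. Its amplitude in |ψ⟩ is i/√10.
P = |i|² / 10 = 1/10.

0.1000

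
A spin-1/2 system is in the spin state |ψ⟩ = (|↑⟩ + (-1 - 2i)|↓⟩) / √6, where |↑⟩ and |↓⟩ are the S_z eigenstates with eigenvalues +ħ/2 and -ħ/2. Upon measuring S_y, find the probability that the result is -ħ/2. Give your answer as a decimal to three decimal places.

0.833

|-y⟩ = (|↑⟩ - i|↓⟩)/√2, so ⟨-y|ψ⟩ = (3 - i) / (√2·√6).
P = |3 - i|² / 12 = 10/12.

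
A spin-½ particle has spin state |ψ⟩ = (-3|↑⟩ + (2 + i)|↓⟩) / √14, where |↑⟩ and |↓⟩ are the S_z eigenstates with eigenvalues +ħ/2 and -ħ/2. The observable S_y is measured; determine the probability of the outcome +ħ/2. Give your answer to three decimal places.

0.286

|+y⟩ = (|↑⟩ + i|↓⟩)/√2, so ⟨+y|ψ⟩ = (-2 - 2i) / (√2·√14).
P = |-2 - 2i|² / 28 = 8/28.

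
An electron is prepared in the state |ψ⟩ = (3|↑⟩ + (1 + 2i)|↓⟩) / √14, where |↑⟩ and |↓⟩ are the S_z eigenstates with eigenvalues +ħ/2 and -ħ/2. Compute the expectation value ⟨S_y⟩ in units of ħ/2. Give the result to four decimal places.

0.8571

⟨σ_y⟩ = 2 Im(a* b)/(|a|²+|b|²) with a = 3, b = (1 + 2i).
a* b = (3 + 6i), so ⟨σ_y⟩ = 12/14.
⟨S_y⟩ = (ħ/2)·⟨σ_y⟩.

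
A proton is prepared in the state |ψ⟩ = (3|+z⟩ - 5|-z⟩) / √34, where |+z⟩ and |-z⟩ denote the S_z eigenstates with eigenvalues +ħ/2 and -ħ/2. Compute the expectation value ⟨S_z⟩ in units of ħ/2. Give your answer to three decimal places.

-0.471

⟨σ_z⟩ = |a|² - |b|² divided by |a|²+|b|², with a, b the |+z⟩, |-z⟩ amplitudes.
= (9 - 25)/34 = -16/34.
⟨S_z⟩ = (ħ/2)·⟨σ_z⟩.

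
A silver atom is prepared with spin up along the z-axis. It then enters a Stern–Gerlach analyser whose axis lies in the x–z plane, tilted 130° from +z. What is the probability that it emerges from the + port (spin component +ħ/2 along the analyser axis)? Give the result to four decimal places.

For spin-½, the probability of finding spin-up along an axis at angle θ to the initial spin direction is cos²(θ/2); spin-down is sin²(θ/2).
θ = 130°, so P = cos²(65°) ≈ 0.1786.

0.1786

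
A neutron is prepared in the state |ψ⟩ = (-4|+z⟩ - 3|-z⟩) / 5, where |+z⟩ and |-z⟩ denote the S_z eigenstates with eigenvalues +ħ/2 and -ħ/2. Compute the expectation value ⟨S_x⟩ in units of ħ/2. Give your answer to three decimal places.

⟨σ_x⟩ = 2 Re(a* b)/(|a|²+|b|²) with a = -4, b = -3.
a* b = 12, so ⟨σ_x⟩ = 24/25.
⟨S_x⟩ = (ħ/2)·⟨σ_x⟩.

0.960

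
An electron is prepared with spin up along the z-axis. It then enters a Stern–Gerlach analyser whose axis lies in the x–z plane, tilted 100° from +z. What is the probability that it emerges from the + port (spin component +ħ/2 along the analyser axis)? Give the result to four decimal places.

For spin-½, the probability of finding spin-up along an axis at angle θ to the initial spin direction is cos²(θ/2); spin-down is sin²(θ/2).
θ = 100°, so P = cos²(50°) ≈ 0.4132.

0.4132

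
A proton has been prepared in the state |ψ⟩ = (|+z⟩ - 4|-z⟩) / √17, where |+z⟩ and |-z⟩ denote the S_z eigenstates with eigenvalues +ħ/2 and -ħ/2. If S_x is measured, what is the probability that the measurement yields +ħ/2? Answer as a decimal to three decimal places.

|+x⟩ = (|+z⟩ + |-z⟩)/√2, so ⟨+x|ψ⟩ = (-3) / (√2·√17).
P = |-3|² / 34 = 9/34.

0.265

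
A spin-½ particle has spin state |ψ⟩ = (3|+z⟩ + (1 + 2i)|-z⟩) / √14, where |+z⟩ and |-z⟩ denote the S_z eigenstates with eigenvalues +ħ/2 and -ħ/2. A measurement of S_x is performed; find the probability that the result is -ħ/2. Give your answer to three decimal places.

|-x⟩ = (|+z⟩ - |-z⟩)/√2, so ⟨-x|ψ⟩ = (2 - 2i) / (√2·√14).
P = |2 - 2i|² / 28 = 8/28.

0.286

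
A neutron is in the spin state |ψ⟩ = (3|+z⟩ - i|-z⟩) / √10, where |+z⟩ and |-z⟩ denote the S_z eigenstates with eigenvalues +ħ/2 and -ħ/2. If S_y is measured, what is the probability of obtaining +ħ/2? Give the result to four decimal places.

0.2000

|+y⟩ = (|+z⟩ + i|-z⟩)/√2, so ⟨+y|ψ⟩ = (2) / (√2·√10).
P = |2|² / 20 = 4/20.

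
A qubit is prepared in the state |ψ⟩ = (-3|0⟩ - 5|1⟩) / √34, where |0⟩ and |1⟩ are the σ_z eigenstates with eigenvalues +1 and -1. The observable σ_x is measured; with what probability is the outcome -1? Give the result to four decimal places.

|-x⟩ = (|0⟩ - |1⟩)/√2, so ⟨-x|ψ⟩ = (2) / (√2·√34).
P = |2|² / 68 = 4/68.

0.0588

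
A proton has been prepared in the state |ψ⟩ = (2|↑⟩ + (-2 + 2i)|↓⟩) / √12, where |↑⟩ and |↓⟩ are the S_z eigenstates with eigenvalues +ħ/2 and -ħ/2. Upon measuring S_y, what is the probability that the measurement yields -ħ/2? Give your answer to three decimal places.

0.167

|-y⟩ = (|↑⟩ - i|↓⟩)/√2, so ⟨-y|ψ⟩ = (-2i) / (√2·√12).
P = |-2i|² / 24 = 4/24.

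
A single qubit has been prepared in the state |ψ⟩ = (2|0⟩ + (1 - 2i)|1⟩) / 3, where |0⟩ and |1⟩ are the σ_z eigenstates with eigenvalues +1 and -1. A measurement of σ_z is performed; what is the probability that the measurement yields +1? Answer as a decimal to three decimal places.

0.444

The +1 outcome corresponds to |0⟩. Its amplitude in |ψ⟩ is 2/3.
P = |2|² / 9 = 4/9.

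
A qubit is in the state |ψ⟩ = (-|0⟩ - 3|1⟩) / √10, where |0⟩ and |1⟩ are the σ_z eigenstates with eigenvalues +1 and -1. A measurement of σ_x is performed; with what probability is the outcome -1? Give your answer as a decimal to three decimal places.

0.200

|-x⟩ = (|0⟩ - |1⟩)/√2, so ⟨-x|ψ⟩ = (2) / (√2·√10).
P = |2|² / 20 = 4/20.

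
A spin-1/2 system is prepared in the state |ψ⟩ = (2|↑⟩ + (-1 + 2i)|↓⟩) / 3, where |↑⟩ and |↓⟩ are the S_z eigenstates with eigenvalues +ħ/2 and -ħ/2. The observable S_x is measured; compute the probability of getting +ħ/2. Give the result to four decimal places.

|+x⟩ = (|↑⟩ + |↓⟩)/√2, so ⟨+x|ψ⟩ = (1 + 2i) / (√2·3).
P = |1 + 2i|² / 18 = 5/18.

0.2778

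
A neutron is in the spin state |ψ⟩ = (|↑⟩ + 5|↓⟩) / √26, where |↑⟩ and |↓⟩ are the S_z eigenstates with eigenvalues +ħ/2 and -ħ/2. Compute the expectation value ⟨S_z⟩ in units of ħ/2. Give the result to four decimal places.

-0.9231

⟨σ_z⟩ = |a|² - |b|² divided by |a|²+|b|², with a, b the |↑⟩, |↓⟩ amplitudes.
= (1 - 25)/26 = -24/26.
⟨S_z⟩ = (ħ/2)·⟨σ_z⟩.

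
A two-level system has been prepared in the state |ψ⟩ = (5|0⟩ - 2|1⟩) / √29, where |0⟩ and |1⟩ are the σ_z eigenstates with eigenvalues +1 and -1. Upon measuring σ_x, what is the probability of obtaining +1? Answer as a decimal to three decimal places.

0.155

|+x⟩ = (|0⟩ + |1⟩)/√2, so ⟨+x|ψ⟩ = (3) / (√2·√29).
P = |3|² / 58 = 9/58.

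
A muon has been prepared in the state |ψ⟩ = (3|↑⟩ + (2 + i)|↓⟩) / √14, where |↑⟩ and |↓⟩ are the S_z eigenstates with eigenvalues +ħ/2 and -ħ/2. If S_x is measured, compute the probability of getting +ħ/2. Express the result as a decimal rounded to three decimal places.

|+x⟩ = (|↑⟩ + |↓⟩)/√2, so ⟨+x|ψ⟩ = (5 + i) / (√2·√14).
P = |5 + i|² / 28 = 26/28.

0.929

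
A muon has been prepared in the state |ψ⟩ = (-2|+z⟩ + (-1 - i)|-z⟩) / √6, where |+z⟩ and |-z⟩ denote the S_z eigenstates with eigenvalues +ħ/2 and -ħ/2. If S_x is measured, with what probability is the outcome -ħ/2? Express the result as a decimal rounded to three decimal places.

|-x⟩ = (|+z⟩ - |-z⟩)/√2, so ⟨-x|ψ⟩ = (-1 + i) / (√2·√6).
P = |-1 + i|² / 12 = 2/12.

0.167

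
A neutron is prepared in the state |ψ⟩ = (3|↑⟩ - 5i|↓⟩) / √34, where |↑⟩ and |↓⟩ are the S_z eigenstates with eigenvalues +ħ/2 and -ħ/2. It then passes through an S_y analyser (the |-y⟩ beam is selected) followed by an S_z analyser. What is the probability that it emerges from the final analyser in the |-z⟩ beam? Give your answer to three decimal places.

0.471

First analyser (S_y): P(|-y⟩) = |⟨-y|ψ⟩|² = 64/68.
After stage 1 the state is |-y⟩; P(|-z⟩) = |⟨-z|-y⟩|² = 1/2.
Joint probability = 64/68 × 1/2 = 0.471.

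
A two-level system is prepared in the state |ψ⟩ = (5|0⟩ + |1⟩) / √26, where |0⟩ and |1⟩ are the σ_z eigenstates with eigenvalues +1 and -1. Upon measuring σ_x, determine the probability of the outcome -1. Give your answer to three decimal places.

|-x⟩ = (|0⟩ - |1⟩)/√2, so ⟨-x|ψ⟩ = (4) / (√2·√26).
P = |4|² / 52 = 16/52.

0.308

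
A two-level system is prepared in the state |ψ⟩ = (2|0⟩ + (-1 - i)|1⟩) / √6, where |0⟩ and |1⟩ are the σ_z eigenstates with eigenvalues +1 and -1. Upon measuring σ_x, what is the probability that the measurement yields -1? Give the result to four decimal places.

|-x⟩ = (|0⟩ - |1⟩)/√2, so ⟨-x|ψ⟩ = (3 + i) / (√2·√6).
P = |3 + i|² / 12 = 10/12.

0.8333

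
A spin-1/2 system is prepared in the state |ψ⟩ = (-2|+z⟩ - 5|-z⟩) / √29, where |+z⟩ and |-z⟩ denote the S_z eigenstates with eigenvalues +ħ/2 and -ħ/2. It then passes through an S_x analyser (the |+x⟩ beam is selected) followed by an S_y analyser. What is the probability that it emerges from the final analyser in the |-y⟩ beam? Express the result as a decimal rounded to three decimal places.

First analyser (S_x): P(|+x⟩) = |⟨+x|ψ⟩|² = 49/58.
After stage 1 the state is |+x⟩; P(|-y⟩) = |⟨-y|+x⟩|² = 1/2.
Joint probability = 49/58 × 1/2 = 0.422.

0.422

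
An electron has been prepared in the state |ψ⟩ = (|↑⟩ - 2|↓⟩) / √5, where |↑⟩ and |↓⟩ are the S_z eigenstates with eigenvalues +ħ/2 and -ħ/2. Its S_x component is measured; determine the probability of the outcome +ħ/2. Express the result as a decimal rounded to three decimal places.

0.100

|+x⟩ = (|↑⟩ + |↓⟩)/√2, so ⟨+x|ψ⟩ = (-1) / (√2·√5).
P = |-1|² / 10 = 1/10.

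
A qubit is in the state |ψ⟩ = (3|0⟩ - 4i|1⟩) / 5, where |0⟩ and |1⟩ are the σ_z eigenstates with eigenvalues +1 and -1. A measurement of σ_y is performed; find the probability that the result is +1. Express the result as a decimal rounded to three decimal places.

|+y⟩ = (|0⟩ + i|1⟩)/√2, so ⟨+y|ψ⟩ = (-1) / (√2·5).
P = |-1|² / 50 = 1/50.

0.020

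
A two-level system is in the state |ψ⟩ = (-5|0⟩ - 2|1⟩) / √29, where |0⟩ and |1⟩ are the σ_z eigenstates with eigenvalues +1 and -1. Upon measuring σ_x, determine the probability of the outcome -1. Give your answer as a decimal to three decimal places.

0.155

|-x⟩ = (|0⟩ - |1⟩)/√2, so ⟨-x|ψ⟩ = (-3) / (√2·√29).
P = |-3|² / 58 = 9/58.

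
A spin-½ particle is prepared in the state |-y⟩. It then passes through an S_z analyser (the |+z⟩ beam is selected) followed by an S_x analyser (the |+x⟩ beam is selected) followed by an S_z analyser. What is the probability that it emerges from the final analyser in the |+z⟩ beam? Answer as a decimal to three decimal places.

First analyser (S_z): from |-y⟩, P(|+z⟩) = 1/2.
After stage 1 the state is |+z⟩; P(|+x⟩) = |⟨+x|+z⟩|² = 1/2.
After stage 2 the state is |+x⟩; P(|+z⟩) = |⟨+z|+x⟩|² = 1/2.
Joint probability = 1/2 × 1/2 × 1/2 = 0.125.

0.125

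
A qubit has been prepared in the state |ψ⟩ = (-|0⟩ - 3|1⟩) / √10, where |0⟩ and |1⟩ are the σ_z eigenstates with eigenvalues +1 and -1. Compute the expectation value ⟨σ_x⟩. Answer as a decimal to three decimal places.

0.600

⟨σ_x⟩ = 2 Re(a* b)/(|a|²+|b|²) with a = -1, b = -3.
a* b = 3, so ⟨σ_x⟩ = 6/10.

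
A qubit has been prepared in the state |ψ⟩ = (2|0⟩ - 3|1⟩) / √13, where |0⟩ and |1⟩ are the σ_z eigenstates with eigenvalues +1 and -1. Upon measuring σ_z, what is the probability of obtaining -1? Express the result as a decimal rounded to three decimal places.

The -1 outcome corresponds to |1⟩. Its amplitude in |ψ⟩ is -3/√13.
P = |-3|² / 13 = 9/13.

0.692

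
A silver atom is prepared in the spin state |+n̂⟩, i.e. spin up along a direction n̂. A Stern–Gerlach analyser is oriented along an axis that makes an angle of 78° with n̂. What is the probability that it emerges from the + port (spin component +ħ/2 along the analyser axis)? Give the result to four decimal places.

0.6040

For spin-½, the probability of finding spin-up along an axis at angle θ to the initial spin direction is cos²(θ/2); spin-down is sin²(θ/2).
θ = 78°, so P = cos²(39°) ≈ 0.6040.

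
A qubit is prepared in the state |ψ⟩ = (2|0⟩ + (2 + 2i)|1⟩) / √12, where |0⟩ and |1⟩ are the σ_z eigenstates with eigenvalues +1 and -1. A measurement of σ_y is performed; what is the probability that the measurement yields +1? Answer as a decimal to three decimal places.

|+y⟩ = (|0⟩ + i|1⟩)/√2, so ⟨+y|ψ⟩ = (4 - 2i) / (√2·√12).
P = |4 - 2i|² / 24 = 20/24.

0.833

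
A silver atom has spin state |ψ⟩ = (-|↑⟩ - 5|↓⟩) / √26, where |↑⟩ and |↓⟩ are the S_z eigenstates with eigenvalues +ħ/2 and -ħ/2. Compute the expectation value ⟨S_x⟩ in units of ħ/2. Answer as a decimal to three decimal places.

0.385

⟨σ_x⟩ = 2 Re(a* b)/(|a|²+|b|²) with a = -1, b = -5.
a* b = 5, so ⟨σ_x⟩ = 10/26.
⟨S_x⟩ = (ħ/2)·⟨σ_x⟩.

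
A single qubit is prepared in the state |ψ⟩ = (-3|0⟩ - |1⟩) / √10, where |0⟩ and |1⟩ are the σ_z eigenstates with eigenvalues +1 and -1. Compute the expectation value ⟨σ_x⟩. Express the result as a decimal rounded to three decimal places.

⟨σ_x⟩ = 2 Re(a* b)/(|a|²+|b|²) with a = -3, b = -1.
a* b = 3, so ⟨σ_x⟩ = 6/10.

0.600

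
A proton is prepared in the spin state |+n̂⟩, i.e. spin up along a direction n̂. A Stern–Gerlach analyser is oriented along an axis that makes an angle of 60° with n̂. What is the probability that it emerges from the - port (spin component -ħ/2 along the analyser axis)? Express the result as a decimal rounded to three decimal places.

For spin-½, the probability of finding spin-up along an axis at angle θ to the initial spin direction is cos²(θ/2); spin-down is sin²(θ/2).
θ = 60°, so P = sin²(30°) ≈ 0.250.

0.250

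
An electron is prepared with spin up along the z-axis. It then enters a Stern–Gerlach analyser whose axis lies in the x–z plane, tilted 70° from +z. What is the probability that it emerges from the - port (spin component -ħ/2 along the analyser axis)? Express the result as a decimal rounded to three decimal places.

0.329

For spin-½, the probability of finding spin-up along an axis at angle θ to the initial spin direction is cos²(θ/2); spin-down is sin²(θ/2).
θ = 70°, so P = sin²(35°) ≈ 0.329.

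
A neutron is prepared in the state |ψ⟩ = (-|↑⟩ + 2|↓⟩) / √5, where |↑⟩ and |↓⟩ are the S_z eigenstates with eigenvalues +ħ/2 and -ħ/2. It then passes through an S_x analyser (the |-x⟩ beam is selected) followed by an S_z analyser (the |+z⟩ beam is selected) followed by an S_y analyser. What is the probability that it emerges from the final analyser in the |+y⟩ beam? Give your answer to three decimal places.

0.225

First analyser (S_x): P(|-x⟩) = |⟨-x|ψ⟩|² = 9/10.
After stage 1 the state is |-x⟩; P(|+z⟩) = |⟨+z|-x⟩|² = 1/2.
After stage 2 the state is |+z⟩; P(|+y⟩) = |⟨+y|+z⟩|² = 1/2.
Joint probability = 9/10 × 1/2 × 1/2 = 0.225.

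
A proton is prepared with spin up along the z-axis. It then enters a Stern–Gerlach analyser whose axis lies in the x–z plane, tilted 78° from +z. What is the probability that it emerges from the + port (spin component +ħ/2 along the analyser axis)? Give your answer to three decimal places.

For spin-½, the probability of finding spin-up along an axis at angle θ to the initial spin direction is cos²(θ/2); spin-down is sin²(θ/2).
θ = 78°, so P = cos²(39°) ≈ 0.604.

0.604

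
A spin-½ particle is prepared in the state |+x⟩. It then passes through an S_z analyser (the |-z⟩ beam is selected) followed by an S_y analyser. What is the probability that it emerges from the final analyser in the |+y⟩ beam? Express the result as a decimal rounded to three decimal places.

0.250

First analyser (S_z): from |+x⟩, P(|-z⟩) = 1/2.
After stage 1 the state is |-z⟩; P(|+y⟩) = |⟨+y|-z⟩|² = 1/2.
Joint probability = 1/2 × 1/2 = 0.250.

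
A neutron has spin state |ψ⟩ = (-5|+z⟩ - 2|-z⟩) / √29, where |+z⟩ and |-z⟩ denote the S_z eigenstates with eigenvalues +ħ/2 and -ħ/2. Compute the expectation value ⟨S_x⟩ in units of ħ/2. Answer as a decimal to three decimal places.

0.690

⟨σ_x⟩ = 2 Re(a* b)/(|a|²+|b|²) with a = -5, b = -2.
a* b = 10, so ⟨σ_x⟩ = 20/29.
⟨S_x⟩ = (ħ/2)·⟨σ_x⟩.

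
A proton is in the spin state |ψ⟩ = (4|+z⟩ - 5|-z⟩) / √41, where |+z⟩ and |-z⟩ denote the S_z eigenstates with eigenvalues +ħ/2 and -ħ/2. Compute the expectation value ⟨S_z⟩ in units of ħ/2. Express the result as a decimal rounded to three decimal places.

-0.220

⟨σ_z⟩ = |a|² - |b|² divided by |a|²+|b|², with a, b the |+z⟩, |-z⟩ amplitudes.
= (16 - 25)/41 = -9/41.
⟨S_z⟩ = (ħ/2)·⟨σ_z⟩.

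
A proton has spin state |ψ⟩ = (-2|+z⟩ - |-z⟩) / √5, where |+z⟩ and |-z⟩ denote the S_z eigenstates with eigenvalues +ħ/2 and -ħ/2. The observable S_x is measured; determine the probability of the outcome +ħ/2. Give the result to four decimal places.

0.9000

|+x⟩ = (|+z⟩ + |-z⟩)/√2, so ⟨+x|ψ⟩ = (-3) / (√2·√5).
P = |-3|² / 10 = 9/10.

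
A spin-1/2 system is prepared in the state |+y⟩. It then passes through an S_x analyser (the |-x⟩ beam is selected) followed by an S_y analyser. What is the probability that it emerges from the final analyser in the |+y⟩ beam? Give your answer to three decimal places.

First analyser (S_x): from |+y⟩, P(|-x⟩) = 1/2.
After stage 1 the state is |-x⟩; P(|+y⟩) = |⟨+y|-x⟩|² = 1/2.
Joint probability = 1/2 × 1/2 = 0.250.

0.250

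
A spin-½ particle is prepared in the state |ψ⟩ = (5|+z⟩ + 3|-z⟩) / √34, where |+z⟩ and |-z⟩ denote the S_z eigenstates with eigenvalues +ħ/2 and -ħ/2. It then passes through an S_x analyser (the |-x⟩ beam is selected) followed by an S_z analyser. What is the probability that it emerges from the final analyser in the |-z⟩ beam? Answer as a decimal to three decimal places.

First analyser (S_x): P(|-x⟩) = |⟨-x|ψ⟩|² = 4/68.
After stage 1 the state is |-x⟩; P(|-z⟩) = |⟨-z|-x⟩|² = 1/2.
Joint probability = 4/68 × 1/2 = 0.029.

0.029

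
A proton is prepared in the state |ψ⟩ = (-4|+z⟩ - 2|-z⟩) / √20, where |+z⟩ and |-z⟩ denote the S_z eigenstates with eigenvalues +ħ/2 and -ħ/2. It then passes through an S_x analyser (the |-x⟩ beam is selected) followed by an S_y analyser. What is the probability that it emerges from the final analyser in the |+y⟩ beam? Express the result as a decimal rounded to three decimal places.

First analyser (S_x): P(|-x⟩) = |⟨-x|ψ⟩|² = 4/40.
After stage 1 the state is |-x⟩; P(|+y⟩) = |⟨+y|-x⟩|² = 1/2.
Joint probability = 4/40 × 1/2 = 0.050.

0.050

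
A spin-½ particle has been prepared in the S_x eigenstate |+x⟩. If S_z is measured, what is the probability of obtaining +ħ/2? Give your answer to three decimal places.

In the S_z basis, |+x⟩ = (|+z⟩ + |-z⟩)/√2 and |+z⟩ = |+z⟩.
|⟨+z|+x⟩|² = 1/2.

0.500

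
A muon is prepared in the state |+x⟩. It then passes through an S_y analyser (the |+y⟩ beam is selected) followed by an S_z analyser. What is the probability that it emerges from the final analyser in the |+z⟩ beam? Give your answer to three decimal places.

0.250

First analyser (S_y): from |+x⟩, P(|+y⟩) = 1/2.
After stage 1 the state is |+y⟩; P(|+z⟩) = |⟨+z|+y⟩|² = 1/2.
Joint probability = 1/2 × 1/2 = 0.250.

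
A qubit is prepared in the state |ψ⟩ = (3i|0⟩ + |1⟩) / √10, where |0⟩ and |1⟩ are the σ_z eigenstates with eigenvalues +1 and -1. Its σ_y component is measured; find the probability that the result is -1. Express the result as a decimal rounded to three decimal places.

0.800

|-y⟩ = (|0⟩ - i|1⟩)/√2, so ⟨-y|ψ⟩ = (4i) / (√2·√10).
P = |4i|² / 20 = 16/20.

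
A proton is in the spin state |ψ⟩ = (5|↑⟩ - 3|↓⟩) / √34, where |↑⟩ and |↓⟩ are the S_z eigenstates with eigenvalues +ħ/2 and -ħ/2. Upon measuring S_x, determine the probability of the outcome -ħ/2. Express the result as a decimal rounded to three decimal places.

|-x⟩ = (|↑⟩ - |↓⟩)/√2, so ⟨-x|ψ⟩ = (8) / (√2·√34).
P = |8|² / 68 = 64/68.

0.941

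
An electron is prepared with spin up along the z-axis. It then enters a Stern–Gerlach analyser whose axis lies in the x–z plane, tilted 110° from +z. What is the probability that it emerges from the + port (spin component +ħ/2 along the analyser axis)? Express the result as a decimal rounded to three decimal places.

For spin-½, the probability of finding spin-up along an axis at angle θ to the initial spin direction is cos²(θ/2); spin-down is sin²(θ/2).
θ = 110°, so P = cos²(55°) ≈ 0.329.

0.329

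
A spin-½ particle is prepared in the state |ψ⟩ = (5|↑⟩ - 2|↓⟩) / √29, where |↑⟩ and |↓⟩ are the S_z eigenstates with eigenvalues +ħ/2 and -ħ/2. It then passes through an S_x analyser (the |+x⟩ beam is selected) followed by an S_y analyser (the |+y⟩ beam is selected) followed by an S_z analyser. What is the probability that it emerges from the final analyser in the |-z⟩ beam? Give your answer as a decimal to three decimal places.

First analyser (S_x): P(|+x⟩) = |⟨+x|ψ⟩|² = 9/58.
After stage 1 the state is |+x⟩; P(|+y⟩) = |⟨+y|+x⟩|² = 1/2.
After stage 2 the state is |+y⟩; P(|-z⟩) = |⟨-z|+y⟩|² = 1/2.
Joint probability = 9/58 × 1/2 × 1/2 = 0.039.

0.039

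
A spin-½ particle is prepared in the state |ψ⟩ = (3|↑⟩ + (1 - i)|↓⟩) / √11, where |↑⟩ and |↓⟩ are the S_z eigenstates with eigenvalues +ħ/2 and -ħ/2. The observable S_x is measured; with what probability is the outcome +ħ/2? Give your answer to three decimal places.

0.773

|+x⟩ = (|↑⟩ + |↓⟩)/√2, so ⟨+x|ψ⟩ = (4 - i) / (√2·√11).
P = |4 - i|² / 22 = 17/22.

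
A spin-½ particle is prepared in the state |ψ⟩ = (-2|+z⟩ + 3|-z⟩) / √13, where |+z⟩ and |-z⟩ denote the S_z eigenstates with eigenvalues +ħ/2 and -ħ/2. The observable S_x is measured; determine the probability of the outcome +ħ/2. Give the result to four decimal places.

0.0385

|+x⟩ = (|+z⟩ + |-z⟩)/√2, so ⟨+x|ψ⟩ = (1) / (√2·√13).
P = |1|² / 26 = 1/26.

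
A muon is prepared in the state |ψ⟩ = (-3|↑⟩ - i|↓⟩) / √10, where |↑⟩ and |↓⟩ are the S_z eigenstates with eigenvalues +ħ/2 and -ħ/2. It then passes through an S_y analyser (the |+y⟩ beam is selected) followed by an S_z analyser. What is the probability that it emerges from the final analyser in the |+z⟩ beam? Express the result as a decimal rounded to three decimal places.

0.400

First analyser (S_y): P(|+y⟩) = |⟨+y|ψ⟩|² = 16/20.
After stage 1 the state is |+y⟩; P(|+z⟩) = |⟨+z|+y⟩|² = 1/2.
Joint probability = 16/20 × 1/2 = 0.400.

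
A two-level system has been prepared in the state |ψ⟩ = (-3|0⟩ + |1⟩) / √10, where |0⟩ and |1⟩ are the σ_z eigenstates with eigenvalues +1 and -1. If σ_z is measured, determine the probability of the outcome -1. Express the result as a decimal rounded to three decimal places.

The -1 outcome corresponds to |1⟩. Its amplitude in |ψ⟩ is 1/√10.
P = |1|² / 10 = 1/10.

0.100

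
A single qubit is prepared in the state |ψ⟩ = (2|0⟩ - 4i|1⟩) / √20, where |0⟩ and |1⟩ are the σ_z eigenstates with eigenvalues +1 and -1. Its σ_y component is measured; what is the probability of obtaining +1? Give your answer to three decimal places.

0.100

|+y⟩ = (|0⟩ + i|1⟩)/√2, so ⟨+y|ψ⟩ = (-2) / (√2·√20).
P = |-2|² / 40 = 4/40.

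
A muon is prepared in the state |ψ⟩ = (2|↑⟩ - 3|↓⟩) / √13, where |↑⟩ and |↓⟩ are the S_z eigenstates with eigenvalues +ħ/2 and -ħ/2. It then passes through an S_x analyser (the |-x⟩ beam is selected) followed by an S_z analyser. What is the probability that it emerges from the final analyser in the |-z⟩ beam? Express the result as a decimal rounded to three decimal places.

First analyser (S_x): P(|-x⟩) = |⟨-x|ψ⟩|² = 25/26.
After stage 1 the state is |-x⟩; P(|-z⟩) = |⟨-z|-x⟩|² = 1/2.
Joint probability = 25/26 × 1/2 = 0.481.

0.481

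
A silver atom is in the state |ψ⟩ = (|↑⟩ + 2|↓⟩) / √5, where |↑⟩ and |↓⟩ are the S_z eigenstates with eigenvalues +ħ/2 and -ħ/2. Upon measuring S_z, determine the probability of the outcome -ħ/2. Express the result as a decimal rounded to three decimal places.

0.800

The -ħ/2 outcome corresponds to |↓⟩. Its amplitude in |ψ⟩ is 2/√5.
P = |2|² / 5 = 4/5.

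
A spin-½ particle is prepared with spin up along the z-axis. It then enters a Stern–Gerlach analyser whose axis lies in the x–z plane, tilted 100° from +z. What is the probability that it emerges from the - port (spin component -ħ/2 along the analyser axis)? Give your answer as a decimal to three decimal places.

For spin-½, the probability of finding spin-up along an axis at angle θ to the initial spin direction is cos²(θ/2); spin-down is sin²(θ/2).
θ = 100°, so P = sin²(50°) ≈ 0.587.

0.587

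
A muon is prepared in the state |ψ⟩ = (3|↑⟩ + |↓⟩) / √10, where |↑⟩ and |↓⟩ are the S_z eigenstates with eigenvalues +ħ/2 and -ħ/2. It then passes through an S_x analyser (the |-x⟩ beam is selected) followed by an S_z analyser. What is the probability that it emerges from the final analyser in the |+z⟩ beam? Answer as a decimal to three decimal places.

0.100

First analyser (S_x): P(|-x⟩) = |⟨-x|ψ⟩|² = 4/20.
After stage 1 the state is |-x⟩; P(|+z⟩) = |⟨+z|-x⟩|² = 1/2.
Joint probability = 4/20 × 1/2 = 0.100.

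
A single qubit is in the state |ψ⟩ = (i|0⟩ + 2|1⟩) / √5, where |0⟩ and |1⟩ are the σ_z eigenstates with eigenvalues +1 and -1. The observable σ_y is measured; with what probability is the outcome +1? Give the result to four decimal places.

0.1000

|+y⟩ = (|0⟩ + i|1⟩)/√2, so ⟨+y|ψ⟩ = (-i) / (√2·√5).
P = |-i|² / 10 = 1/10.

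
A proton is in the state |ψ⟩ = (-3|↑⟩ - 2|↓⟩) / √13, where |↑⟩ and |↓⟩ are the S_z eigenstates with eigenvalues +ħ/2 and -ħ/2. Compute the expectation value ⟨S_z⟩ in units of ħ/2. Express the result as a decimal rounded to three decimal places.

⟨σ_z⟩ = |a|² - |b|² divided by |a|²+|b|², with a, b the |↑⟩, |↓⟩ amplitudes.
= (9 - 4)/13 = 5/13.
⟨S_z⟩ = (ħ/2)·⟨σ_z⟩.

0.385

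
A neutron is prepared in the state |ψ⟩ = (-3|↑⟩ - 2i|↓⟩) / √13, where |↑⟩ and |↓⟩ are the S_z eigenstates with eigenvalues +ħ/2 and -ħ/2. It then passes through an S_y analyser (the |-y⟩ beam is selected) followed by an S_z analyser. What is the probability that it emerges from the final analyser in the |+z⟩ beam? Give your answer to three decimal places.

First analyser (S_y): P(|-y⟩) = |⟨-y|ψ⟩|² = 1/26.
After stage 1 the state is |-y⟩; P(|+z⟩) = |⟨+z|-y⟩|² = 1/2.
Joint probability = 1/26 × 1/2 = 0.019.

0.019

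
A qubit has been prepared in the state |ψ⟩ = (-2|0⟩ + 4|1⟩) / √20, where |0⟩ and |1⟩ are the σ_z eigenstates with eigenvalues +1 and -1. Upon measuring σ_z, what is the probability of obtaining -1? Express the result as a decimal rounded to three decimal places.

The -1 outcome corresponds to |1⟩. Its amplitude in |ψ⟩ is 4/√20.
P = |4|² / 20 = 16/20.

0.800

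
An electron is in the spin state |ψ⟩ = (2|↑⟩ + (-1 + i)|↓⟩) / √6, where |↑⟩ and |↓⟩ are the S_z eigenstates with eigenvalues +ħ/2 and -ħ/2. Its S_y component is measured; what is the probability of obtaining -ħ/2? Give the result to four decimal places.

|-y⟩ = (|↑⟩ - i|↓⟩)/√2, so ⟨-y|ψ⟩ = (1 - i) / (√2·√6).
P = |1 - i|² / 12 = 2/12.

0.1667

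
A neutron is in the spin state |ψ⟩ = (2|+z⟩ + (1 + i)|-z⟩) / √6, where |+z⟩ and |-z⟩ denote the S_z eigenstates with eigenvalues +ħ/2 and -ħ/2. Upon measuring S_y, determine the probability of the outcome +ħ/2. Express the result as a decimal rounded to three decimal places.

0.833

|+y⟩ = (|+z⟩ + i|-z⟩)/√2, so ⟨+y|ψ⟩ = (3 - i) / (√2·√6).
P = |3 - i|² / 12 = 10/12.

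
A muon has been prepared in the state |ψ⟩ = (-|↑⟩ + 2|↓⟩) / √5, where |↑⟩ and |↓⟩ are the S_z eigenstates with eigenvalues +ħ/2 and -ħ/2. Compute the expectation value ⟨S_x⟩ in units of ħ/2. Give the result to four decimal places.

⟨σ_x⟩ = 2 Re(a* b)/(|a|²+|b|²) with a = -1, b = 2.
a* b = -2, so ⟨σ_x⟩ = -4/5.
⟨S_x⟩ = (ħ/2)·⟨σ_x⟩.

-0.8000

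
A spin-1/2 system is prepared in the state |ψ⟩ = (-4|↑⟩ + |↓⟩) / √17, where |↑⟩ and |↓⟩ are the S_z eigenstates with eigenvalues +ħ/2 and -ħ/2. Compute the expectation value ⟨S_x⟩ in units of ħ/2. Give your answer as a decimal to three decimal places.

-0.471

⟨σ_x⟩ = 2 Re(a* b)/(|a|²+|b|²) with a = -4, b = 1.
a* b = -4, so ⟨σ_x⟩ = -8/17.
⟨S_x⟩ = (ħ/2)·⟨σ_x⟩.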